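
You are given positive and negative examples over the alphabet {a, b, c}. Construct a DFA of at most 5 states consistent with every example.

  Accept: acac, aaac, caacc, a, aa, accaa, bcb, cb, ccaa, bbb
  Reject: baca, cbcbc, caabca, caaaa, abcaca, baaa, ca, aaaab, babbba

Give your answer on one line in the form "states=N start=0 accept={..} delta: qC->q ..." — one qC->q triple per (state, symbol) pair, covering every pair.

states=4 start=0 accept={0,2} delta: 0a->0 0b->1 0c->2 1a->1 1b->2 1c->1 2a->3 2b->2 2c->0 3a->3 3b->0 3c->0

Fold the examples into a partial DFA from state 0: repeatedly fix the first undefined (state, symbol) met by the shortest-then-alphabetical prefix, trying targets in increasing order and rejecting any under which an Accept and a Reject string meet in one state with the same remainder; add a state when all current targets are rejected. Accepting states are where Accept strings end.
a: 0a undefined. 0a->0: ok.
b: 0b undefined. 0b->0: no, a/baaa meet in 0. Open state 1: 0b->1.
c: 0c undefined. 0c->0: no, acac/caaaa meet in 0. 0c->1: no, aaac/aaaab meet in 1. Open state 2: 0c->2.
ba: 1a undefined. 1a->0: no, a/baaa meet in 0. 1a->1: ok.
bb: 1b undefined. 1b->0: no, a/babbba meet in 0. 1b->1: no, bbb/baaa meet in 1. 1b->2: ok.
bc: 1c undefined. 1c->0: no, a/baca meet in 0. 1c->1: ok.
ca: 2a undefined. 2a->0: no, a/caaaa meet in 0. 2a->1: no, acac/baca meet in 1. 2a->2: no, aaac/caaaa meet in 2. Open state 3: 2a->3.
cb: 2b undefined. 2b->0: no, aaac/cbcbc meet in 2. 2b->1: no, cb/baca meet in 1. 2b->2: ok.
cc: 2c undefined. 2c->0: ok.
caa: 3a undefined. 3a->0: no, caacc/caaaa meet in 0. 3a->1: no, caacc/baca meet in 1. 3a->2: no, aaac/caaaa meet in 2. 3a->3: ok.
acac: 3c undefined. 3c->0: ok.
caab: 3b undefined. 3b->0: ok.
All examples now run through 4 states with every (state, symbol) defined. Accept strings end in {0,2}, Reject strings end in {1,3}; accept={0,2}.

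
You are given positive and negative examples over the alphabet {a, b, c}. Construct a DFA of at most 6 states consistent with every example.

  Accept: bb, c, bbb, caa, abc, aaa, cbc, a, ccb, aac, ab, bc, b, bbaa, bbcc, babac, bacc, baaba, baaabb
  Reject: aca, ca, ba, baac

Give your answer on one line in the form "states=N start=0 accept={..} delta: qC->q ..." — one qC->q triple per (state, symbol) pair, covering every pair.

states=4 start=0 accept={0,1,3} delta: 0a->0 0b->1 0c->1 1a->2 1b->0 1c->0 2a->3 2b->0 2c->0 3a->0 3b->0 3c->2

Grow the machine one transition at a time. Run the examples from 0; the earliest place one falls off (shortest prefix, ties alphabetical) gets sent to the lowest-numbered state that keeps every Accept/Reject pair distinguishable — a pair clashes when both reach the same state with identical unread suffix — and to a fresh state only if none does.
a: 0a undefined. 0a->0: ok.
b: 0b undefined. 0b->0: no, bb/ba meet in 0. Open state 1: 0b->1.
c: 0c undefined. 0c->0: no, c/aca meet in 0. 0c->1: ok.
ba: 1a undefined. 1a->0: no, c/baac meet in 1. 1a->1: no, c/aca meet in 1. Open state 2: 1a->2.
bb: 1b undefined. 1b->0: ok.
bc: 1c undefined. 1c->0: ok.
baa: 2a undefined. 2a->0: no, c/baac meet in 1. 2a->1: no, bb/baac meet in 0. 2a->2: no, caa/aca meet in 2. Open state 3: 2a->3.
bab: 2b undefined. 2b->0: ok.
bac: 2c undefined. 2c->0: ok.
baaa: 3a undefined. 3a->0: ok.
baab: 3b undefined. 3b->0: ok.
baac: 3c undefined. 3c->0: no, bb/baac meet in 0. 3c->1: no, c/baac meet in 1. 3c->2: ok.
All examples now run through 4 states with every (state, symbol) defined. Accept strings end in {0,1,3}, Reject strings end in {2}; accept={0,1,3}.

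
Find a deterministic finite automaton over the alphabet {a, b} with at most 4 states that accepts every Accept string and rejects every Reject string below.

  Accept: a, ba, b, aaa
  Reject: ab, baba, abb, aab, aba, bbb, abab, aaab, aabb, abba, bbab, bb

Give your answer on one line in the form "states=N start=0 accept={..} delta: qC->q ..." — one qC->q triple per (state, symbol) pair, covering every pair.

State merging on the prefix tree: take the shortest (then alphabetical) example prefix whose next move is undefined and point that move at state 0, else 1, else 2, ...; a target is out if some Accept/Reject pair would then sit in one state with the same input left (inseparable). If every existing state is out, open a new one.
a: 0a undefined. 0a->0: no, ba/aba meet in 0 with "ba" left. Open state 1: 0a->1.
b: 0b undefined. 0b->0: no, b/bbb meet in 0. 0b->1: ok.
aa: 1a undefined. 1a->0: no, a/aab meet in 1. 1a->1: ok.
ab: 1b undefined. 1b->0: no, a/baba meet in 1. 1b->1: no, a/ab meet in 1. Open state 2: 1b->2.
aba: 2a undefined. 2a->0: no, a/abab meet in 1. 2a->1: no, a/baba meet in 1. 2a->2: ok.
abb: 2b undefined. 2b->0: no, a/abba meet in 1. 2b->1: no, a/abb meet in 1. 2b->2: ok.
All examples now run through 3 states with every (state, symbol) defined. Accept strings end in {1}, Reject strings end in {2}; accept={1}.

states=3 start=0 accept={1} delta: 0a->1 0b->1 1a->1 1b->2 2a->2 2b->2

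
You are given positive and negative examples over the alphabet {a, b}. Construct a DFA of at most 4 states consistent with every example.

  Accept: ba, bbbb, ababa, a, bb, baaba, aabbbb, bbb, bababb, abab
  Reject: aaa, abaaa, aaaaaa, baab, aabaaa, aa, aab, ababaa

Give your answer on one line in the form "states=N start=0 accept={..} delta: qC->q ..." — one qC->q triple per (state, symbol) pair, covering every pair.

states=4 start=0 accept={0,1} delta: 0a->1 0b->0 1a->2 1b->0 2a->2 2b->3 3a->0 3b->0

Fold the examples into a partial DFA from state 0: repeatedly fix the first undefined (state, symbol) met by the shortest-then-alphabetical prefix, trying targets in increasing order and rejecting any under which an Accept and a Reject string meet in one state with the same remainder; add a state when all current targets are rejected. Accepting states are where Accept strings end.
a: 0a undefined. 0a->0: no, a/aaa meet in 0. Open state 1: 0a->1.
b: 0b undefined. 0b->0: ok.
aa: 1a undefined. 1a->0: no, ba/aaa meet in 1. 1a->1: no, ba/aaa meet in 1. Open state 2: 1a->2.
ab: 1b undefined. 1b->0: ok.
aaa: 2a undefined. 2a->0: no, bbbb/aaa meet in 0. 2a->1: no, ba/aaa meet in 1. 2a->2: ok.
aab: 2b undefined. 2b->0: no, bbbb/baab meet in 0. 2b->1: no, ba/baab meet in 1. 2b->2: no, baaba/aaa meet in 2. Open state 3: 2b->3.
aaba: 3a undefined. 3a->0: ok.
aabb: 3b undefined. 3b->0: ok.
All examples now run through 4 states with every (state, symbol) defined. Accept strings end in {0,1}, Reject strings end in {2,3}; accept={0,1}.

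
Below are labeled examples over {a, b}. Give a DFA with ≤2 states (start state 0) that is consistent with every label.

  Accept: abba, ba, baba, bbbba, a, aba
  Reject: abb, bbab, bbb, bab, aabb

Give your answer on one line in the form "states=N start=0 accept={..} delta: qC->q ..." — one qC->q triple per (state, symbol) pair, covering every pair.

states=2 start=0 accept={0} delta: 0a->0 0b->1 1a->0 1b->1

Fold the examples into a partial DFA from state 0: repeatedly fix the first undefined (state, symbol) met by the shortest-then-alphabetical prefix, trying targets in increasing order and rejecting any under which an Accept and a Reject string meet in one state with the same remainder; add a state when all current targets are rejected. Accepting states are where Accept strings end.
a: 0a undefined. 0a->0: ok.
b: 0b undefined. 0b->0: no, abba/abb meet in 0. Open state 1: 0b->1.
ba: 1a undefined. 1a->0: ok.
bb: 1b undefined. 1b->0: no, abba/abb meet in 0. 1b->1: ok.
All examples now run through 2 states with every (state, symbol) defined. Accept strings end in {0}, Reject strings end in {1}; accept={0}.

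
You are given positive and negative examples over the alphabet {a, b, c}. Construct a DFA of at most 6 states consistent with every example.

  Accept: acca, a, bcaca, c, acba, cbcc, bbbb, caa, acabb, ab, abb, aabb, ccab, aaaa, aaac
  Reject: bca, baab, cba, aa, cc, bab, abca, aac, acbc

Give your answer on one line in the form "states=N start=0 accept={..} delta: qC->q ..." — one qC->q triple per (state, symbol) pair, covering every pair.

states=6 start=0 accept={1,4,5} delta: 0a->1 0b->1 0c->1 1a->2 1b->1 1c->3 2a->4 2b->0 2c->0 3a->3 3b->5 3c->4 4a->1 4b->0 4c->1 5a->1 5b->1 5c->0

Grow the machine one transition at a time. Run the examples from 0; the earliest place one falls off (shortest prefix, ties alphabetical) gets sent to the lowest-numbered state that keeps every Accept/Reject pair distinguishable — a pair clashes when both reach the same state with identical unread suffix — and to a fresh state only if none does.
a: 0a undefined. 0a->0: no, a/aa meet in 0. Open state 1: 0a->1.
b: 0b undefined. 0b->0: no, ab/bab meet in 1 with "b" left. 0b->1: ok.
c: 0c undefined. 0c->0: no, c/cc meet in 0. 0c->1: ok.
aa: 1a undefined. 1a->0: no, a/bab meet in 1. 1a->1: no, a/aa meet in 1. Open state 2: 1a->2.
ab: 1b undefined. 1b->0: no, a/cba meet in 1. 1b->1: ok.
ac: 1c undefined. 1c->0: no, acca/cba meet in 2. 1c->1: no, acca/bca meet in 2. 1c->2: no, cbcc/aac meet in 2 with "c" left. Open state 3: 1c->3.
aaa: 2a undefined. 2a->0: no, a/baab meet in 1. 2a->1: no, a/baab meet in 1. 2a->2: no, caa/cba meet in 2. 2a->3: no, caa/cc meet in 3. Open state 4: 2a->4.
aab: 2b undefined. 2b->0: ok.
aac: 2c undefined. 2c->0: ok.
aca: 3a undefined. 3a->0: no, bcaca/cba meet in 2. 3a->1: no, a/bca meet in 1. 3a->2: no, ccab/bab meet in 0. 3a->3: ok.
acb: 3b undefined. 3b->0: no, a/acbc meet in 1. 3b->1: no, acba/cba meet in 2. 3b->2: no, acabb/bab meet in 0. 3b->3: no, acba/bca meet in 3. 3b->4: no, acabb/baab meet in 4 with "b" left. Open state 5: 3b->5.
acc: 3c undefined. 3c->0: no, cbcc/bab meet in 0. 3c->1: no, acca/cba meet in 2. 3c->2: no, cbcc/cba meet in 2. 3c->3: no, acca/bca meet in 3. 3c->4: ok.
aaaa: 4a undefined. 4a->0: no, acca/bab meet in 0. 4a->1: ok.
aaac: 4c undefined. 4c->0: no, aaac/bab meet in 0. 4c->1: ok.
acba: 5a undefined. 5a->0: no, acba/bab meet in 0. 5a->1: ok.
acbc: 5c undefined. 5c->0: ok.
baab: 4b undefined. 4b->0: ok.
acabb: 5b undefined. 5b->0: no, acabb/baab meet in 0. 5b->1: ok.
All examples now run through 6 states with every (state, symbol) defined. Accept strings end in {1,4,5}, Reject strings end in {0,2,3}; accept={1,4,5}.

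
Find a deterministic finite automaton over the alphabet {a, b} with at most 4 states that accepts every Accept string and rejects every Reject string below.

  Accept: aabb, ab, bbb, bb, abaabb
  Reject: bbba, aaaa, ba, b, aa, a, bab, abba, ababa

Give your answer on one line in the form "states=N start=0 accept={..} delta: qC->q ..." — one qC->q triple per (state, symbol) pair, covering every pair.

Grow the machine one transition at a time. Run the examples from 0; the earliest place one falls off (shortest prefix, ties alphabetical) gets sent to the lowest-numbered state that keeps every Accept/Reject pair distinguishable — a pair clashes when both reach the same state with identical unread suffix — and to a fresh state only if none does.
a: 0a undefined. 0a->0: no, ab/b meet in 0 with "b" left. Open state 1: 0a->1.
b: 0b undefined. 0b->0: no, ab/bab meet in 1 with "b" left. 0b->1: ok.
aa: 1a undefined. 1a->0: ok.
ab: 1b undefined. 1b->0: no, aabb/bbba meet in 0. 1b->1: no, aabb/b meet in 1. Open state 2: 1b->2.
aba: 2a undefined. 2a->0: ok.
abb: 2b undefined. 2b->0: no, bbb/aaaa meet in 0. 2b->1: no, bbb/b meet in 1. 2b->2: ok.
All examples now run through 3 states with every (state, symbol) defined. Accept strings end in {2}, Reject strings end in {0,1}; accept={2}.

states=3 start=0 accept={2} delta: 0a->1 0b->1 1a->0 1b->2 2a->0 2b->2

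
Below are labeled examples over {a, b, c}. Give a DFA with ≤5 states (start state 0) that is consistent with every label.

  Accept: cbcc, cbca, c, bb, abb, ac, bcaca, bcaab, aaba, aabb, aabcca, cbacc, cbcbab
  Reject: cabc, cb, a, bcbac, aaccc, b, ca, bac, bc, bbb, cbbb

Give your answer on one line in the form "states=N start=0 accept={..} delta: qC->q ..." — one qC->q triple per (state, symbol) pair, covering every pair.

states=5 start=0 accept={2} delta: 0a->0 0b->1 0c->2 1a->2 1b->2 1c->1 2a->1 2b->3 2c->1 3a->3 3b->0 3c->4 4a->2 4b->2 4c->2

State merging on the prefix tree: take the shortest (then alphabetical) example prefix whose next move is undefined and point that move at state 0, else 1, else 2, ...; a target is out if some Accept/Reject pair would then sit in one state with the same input left (inseparable). If every existing state is out, open a new one.
a: 0a undefined. 0a->0: ok.
b: 0b undefined. 0b->0: no, c/bac meet in 0 with "c" left. Open state 1: 0b->1.
c: 0c undefined. 0c->0: no, c/a meet in 0. 0c->1: no, c/b meet in 1. Open state 2: 0c->2.
ba: 1a undefined. 1a->0: no, c/bac meet in 2. 1a->1: no, aaba/b meet in 1. 1a->2: ok.
bb: 1b undefined. 1b->0: no, bb/a meet in 0. 1b->1: no, bb/b meet in 1. 1b->2: ok.
bc: 1c undefined. 1c->0: no, bcaca/ca meet in 2 with "a" left. 1c->1: ok.
ca: 2a undefined. 2a->0: no, c/bcbac meet in 2. 2a->1: ok.
cb: 2b undefined. 2b->0: no, cbcc/cabc meet in 2 with "c" left. 2b->1: no, cbcc/cb meet in 1. 2b->2: no, cbcc/aaccc meet in 2 with "cc" left. Open state 3: 2b->3.
bac: 2c undefined. 2c->0: no, c/aaccc meet in 2. 2c->1: ok.
cba: 3a undefined. 3a->0: no, cbacc/cabc meet in 1. 3a->1: no, cbacc/cabc meet in 1. 3a->2: no, cbacc/cabc meet in 1. 3a->3: ok.
cbb: 3b undefined. 3b->0: ok.
cbc: 3c undefined. 3c->0: no, cbca/a meet in 0. 3c->1: no, cbcc/cabc meet in 1. 3c->2: no, cbcc/cabc meet in 1. 3c->3: no, cbcc/cb meet in 3. Open state 4: 3c->4.
cbca: 4a undefined. 4a->0: no, cbca/a meet in 0. 4a->1: no, cbca/cabc meet in 1. 4a->2: ok.
cbcb: 4b undefined. 4b->0: no, cbcbab/cabc meet in 1. 4b->1: no, cbcbab/cb meet in 3. 4b->2: ok.
cbcc: 4c undefined. 4c->0: no, cbcc/a meet in 0. 4c->1: no, cbcc/cabc meet in 1. 4c->2: ok.
All examples now run through 5 states with every (state, symbol) defined. Accept strings end in {2}, Reject strings end in {0,1,3}; accept={2}.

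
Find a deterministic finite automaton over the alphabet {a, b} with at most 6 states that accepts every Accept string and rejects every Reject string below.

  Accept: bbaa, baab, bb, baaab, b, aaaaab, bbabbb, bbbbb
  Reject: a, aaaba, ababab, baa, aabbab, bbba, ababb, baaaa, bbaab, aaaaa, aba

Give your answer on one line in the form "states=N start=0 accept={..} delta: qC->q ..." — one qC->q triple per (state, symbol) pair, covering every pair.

states=4 start=0 accept={1,3} delta: 0a->0 0b->1 1a->2 1b->3 2a->0 2b->3 3a->3 3b->0

Grow the machine one transition at a time. Run the examples from 0; the earliest place one falls off (shortest prefix, ties alphabetical) gets sent to the lowest-numbered state that keeps every Accept/Reject pair distinguishable — a pair clashes when both reach the same state with identical unread suffix — and to a fresh state only if none does.
a: 0a undefined. 0a->0: ok.
b: 0b undefined. 0b->0: no, bbaa/a meet in 0. Open state 1: 0b->1.
ba: 1a undefined. 1a->0: no, baab/ababab meet in 1. 1a->1: no, b/aaaba meet in 1. Open state 2: 1a->2.
bb: 1b undefined. 1b->0: no, bbaa/a meet in 0. 1b->1: no, bbaa/baa meet in 2 with "a" left. 1b->2: no, baab/aabbab meet in 2 with "ab" left. Open state 3: 1b->3.
baa: 2a undefined. 2a->0: ok.
bba: 3a undefined. 3a->0: no, bbaa/a meet in 0. 3a->1: no, bbaa/aaaba meet in 2. 3a->2: no, bbaa/a meet in 0. 3a->3: ok.
bbb: 3b undefined. 3b->0: ok.
abab: 2b undefined. 2b->0: no, baab/ababab meet in 1. 2b->1: no, bbaa/ababb meet in 3. 2b->2: no, baab/ababab meet in 1. 2b->3: ok.
All examples now run through 4 states with every (state, symbol) defined. Accept strings end in {1,3}, Reject strings end in {0,2}; accept={1,3}.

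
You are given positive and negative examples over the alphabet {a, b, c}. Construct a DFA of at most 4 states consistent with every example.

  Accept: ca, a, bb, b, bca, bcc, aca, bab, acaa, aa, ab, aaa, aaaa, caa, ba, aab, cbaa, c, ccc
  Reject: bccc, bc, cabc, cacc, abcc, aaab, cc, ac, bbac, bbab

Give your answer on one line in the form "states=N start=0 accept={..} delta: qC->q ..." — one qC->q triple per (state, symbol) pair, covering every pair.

Fold the examples into a partial DFA from state 0: repeatedly fix the first undefined (state, symbol) met by the shortest-then-alphabetical prefix, trying targets in increasing order and rejecting any under which an Accept and a Reject string meet in one state with the same remainder; add a state when all current targets are rejected. Accepting states are where Accept strings end.
a: 0a undefined. 0a->0: no, b/aaab meet in 0 with "b" left. Open state 1: 0a->1.
b: 0b undefined. 0b->0: no, bcc/cc meet in 0 with "cc" left. 0b->1: ok.
c: 0c undefined. 0c->0: no, bcc/cacc meet in 1 with "cc" left. 0c->1: ok.
aa: 1a undefined. 1a->0: no, bb/aaab meet in 1 with "b" left. 1a->1: no, bb/aaab meet in 1 with "b" left. Open state 2: 1a->2.
ab: 1b undefined. 1b->0: no, bb/bbab meet in 0. 1b->1: no, bcc/abcc meet in 1 with "cc" left. 1b->2: ok.
ac: 1c undefined. 1c->0: ok.
aaa: 2a undefined. 2a->0: no, a/aaab meet in 1. 2a->1: no, ca/aaab meet in 2. 2a->2: no, bab/aaab meet in 2 with "b" left. Open state 3: 2a->3.
aab: 2b undefined. 2b->0: no, a/cabc meet in 1. 2b->1: ok.
abc: 2c undefined. 2c->0: no, a/cacc meet in 1. 2c->1: ok.
aaaa: 3a undefined. 3a->0: no, aaaa/bccc meet in 0. 3a->1: ok.
aaab: 3b undefined. 3b->0: ok.
bbac: 3c undefined. 3c->0: ok.
All examples now run through 4 states with every (state, symbol) defined. Accept strings end in {1,2,3}, Reject strings end in {0}; accept={1,2,3}.

states=4 start=0 accept={1,2,3} delta: 0a->1 0b->1 0c->1 1a->2 1b->2 1c->0 2a->3 2b->1 2c->1 3a->1 3b->0 3c->0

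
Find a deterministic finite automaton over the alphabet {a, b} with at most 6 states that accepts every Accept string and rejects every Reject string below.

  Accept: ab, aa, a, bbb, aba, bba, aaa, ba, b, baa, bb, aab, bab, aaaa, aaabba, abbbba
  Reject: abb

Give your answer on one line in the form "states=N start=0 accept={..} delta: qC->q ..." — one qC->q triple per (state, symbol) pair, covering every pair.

states=4 start=0 accept={0,1,2} delta: 0a->1 0b->0 1a->0 1b->2 2a->0 2b->3 3a->0 3b->0

Fold the examples into a partial DFA from state 0: repeatedly fix the first undefined (state, symbol) met by the shortest-then-alphabetical prefix, trying targets in increasing order and rejecting any under which an Accept and a Reject string meet in one state with the same remainder; add a state when all current targets are rejected. Accepting states are where Accept strings end.
a: 0a undefined. 0a->0: no, bb/abb meet in 0 with "bb" left. Open state 1: 0a->1.
b: 0b undefined. 0b->0: ok.
aa: 1a undefined. 1a->0: ok.
ab: 1b undefined. 1b->0: no, ab/abb meet in 0. 1b->1: no, ab/abb meet in 1. Open state 2: 1b->2.
aba: 2a undefined. 2a->0: ok.
abb: 2b undefined. 2b->0: no, aa/abb meet in 0. 2b->1: no, a/abb meet in 1. 2b->2: no, ab/abb meet in 2. Open state 3: 2b->3.
abbb: 3b undefined. 3b->0: ok.
aaabba: 3a undefined. 3a->0: ok.
All examples now run through 4 states with every (state, symbol) defined. Accept strings end in {0,1,2}, Reject strings end in {3}; accept={0,1,2}.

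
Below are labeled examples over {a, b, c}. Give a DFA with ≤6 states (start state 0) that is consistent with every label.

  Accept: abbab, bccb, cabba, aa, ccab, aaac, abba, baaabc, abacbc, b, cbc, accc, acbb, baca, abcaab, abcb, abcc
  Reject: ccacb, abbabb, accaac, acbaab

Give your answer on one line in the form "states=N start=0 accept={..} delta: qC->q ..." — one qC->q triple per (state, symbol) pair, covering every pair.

states=6 start=0 accept={0,1,2,5} delta: 0a->0 0b->1 0c->1 1a->0 1b->3 1c->2 2a->4 2b->0 2c->0 3a->5 3b->0 3c->0 4a->5 4b->0 4c->1 5a->1 5b->1 5c->3

Grow the machine one transition at a time. Run the examples from 0; the earliest place one falls off (shortest prefix, ties alphabetical) gets sent to the lowest-numbered state that keeps every Accept/Reject pair distinguishable — a pair clashes when both reach the same state with identical unread suffix — and to a fresh state only if none does.
a: 0a undefined. 0a->0: ok.
b: 0b undefined. 0b->0: no, abbab/abbabb meet in 0. Open state 1: 0b->1.
c: 0c undefined. 0c->0: no, aa/accaac meet in 0. 0c->1: ok.
ba: 1a undefined. 1a->0: ok.
bc: 1c undefined. 1c->0: no, bccb/ccacb meet in 1 with "b" left. 1c->1: no, bccb/ccacb meet in 1 with "b" left. Open state 2: 1c->2.
cb: 1b undefined. 1b->0: no, abbab/acbaab meet in 1. 1b->1: no, abbab/abbabb meet in 1. 1b->2: no, abcaab/acbaab meet in 2 with "aab" left. Open state 3: 1b->3.
bcc: 2c undefined. 2c->0: ok.
cbc: 3c undefined. 3c->0: ok.
cca: 2a undefined. 2a->0: no, bccb/accaac meet in 1. 2a->1: no, bccb/accaac meet in 1. 2a->2: no, bccb/ccacb meet in 1. 2a->3: no, bccb/ccacb meet in 1. Open state 4: 2a->4.
abba: 3a undefined. 3a->0: no, abbab/acbaab meet in 1. 3a->1: no, bccb/acbaab meet in 1. 3a->2: no, ccab/acbaab meet in 4 with "b" left. 3a->3: no, abbab/acbaab meet in 3 with "b" left. 3a->4: no, abcaab/acbaab meet in 4 with "ab" left. Open state 5: 3a->5.
abcb: 2b undefined. 2b->0: ok.
acbb: 3b undefined. 3b->0: ok.
ccab: 4b undefined. 4b->0: ok.
ccac: 4c undefined. 4c->0: no, bccb/ccacb meet in 1. 4c->1: ok.
abbab: 5b undefined. 5b->0: no, bccb/abbabb meet in 1. 5b->1: ok.
abcaa: 4a undefined. 4a->0: no, abbab/accaac meet in 1. 4a->1: no, baaabc/accaac meet in 2. 4a->2: no, aa/accaac meet in 0. 4a->3: no, aa/accaac meet in 0. 4a->4: no, abbab/accaac meet in 1. 4a->5: ok.
acbaa: 5a undefined. 5a->0: no, abbab/acbaab meet in 1. 5a->1: ok.
accaac: 5c undefined. 5c->0: no, aa/accaac meet in 0. 5c->1: no, abbab/accaac meet in 1. 5c->2: no, baaabc/accaac meet in 2. 5c->3: ok.
All examples now run through 6 states with every (state, symbol) defined. Accept strings end in {0,1,2,5}, Reject strings end in {3}; accept={0,1,2,5}.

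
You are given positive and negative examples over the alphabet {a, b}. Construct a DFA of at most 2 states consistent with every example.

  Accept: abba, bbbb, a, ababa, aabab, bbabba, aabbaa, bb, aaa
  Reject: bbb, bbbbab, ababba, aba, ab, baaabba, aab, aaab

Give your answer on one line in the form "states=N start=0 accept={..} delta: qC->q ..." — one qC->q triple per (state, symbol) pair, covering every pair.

states=2 start=0 accept={0} delta: 0a->0 0b->1 1a->1 1b->0

State merging on the prefix tree: take the shortest (then alphabetical) example prefix whose next move is undefined and point that move at state 0, else 1, else 2, ...; a target is out if some Accept/Reject pair would then sit in one state with the same input left (inseparable). If every existing state is out, open a new one.
a: 0a undefined. 0a->0: ok.
b: 0b undefined. 0b->0: no, abba/bbb meet in 0. Open state 1: 0b->1.
ba: 1a undefined. 1a->0: no, abba/ababba meet in 1 with "ba" left. 1a->1: ok.
bb: 1b undefined. 1b->0: ok.
All examples now run through 2 states with every (state, symbol) defined. Accept strings end in {0}, Reject strings end in {1}; accept={0}.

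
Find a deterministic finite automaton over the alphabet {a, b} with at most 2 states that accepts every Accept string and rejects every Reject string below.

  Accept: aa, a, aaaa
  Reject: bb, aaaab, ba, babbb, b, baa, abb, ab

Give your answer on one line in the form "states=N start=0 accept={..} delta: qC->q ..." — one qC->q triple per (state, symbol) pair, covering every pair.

State merging on the prefix tree: take the shortest (then alphabetical) example prefix whose next move is undefined and point that move at state 0, else 1, else 2, ...; a target is out if some Accept/Reject pair would then sit in one state with the same input left (inseparable). If every existing state is out, open a new one.
a: 0a undefined. 0a->0: ok.
b: 0b undefined. 0b->0: no, aa/bb meet in 0. Open state 1: 0b->1.
ba: 1a undefined. 1a->0: no, aa/ba meet in 0. 1a->1: ok.
bb: 1b undefined. 1b->0: no, aa/bb meet in 0. 1b->1: ok.
All examples now run through 2 states with every (state, symbol) defined. Accept strings end in {0}, Reject strings end in {1}; accept={0}.

states=2 start=0 accept={0} delta: 0a->0 0b->1 1a->1 1b->1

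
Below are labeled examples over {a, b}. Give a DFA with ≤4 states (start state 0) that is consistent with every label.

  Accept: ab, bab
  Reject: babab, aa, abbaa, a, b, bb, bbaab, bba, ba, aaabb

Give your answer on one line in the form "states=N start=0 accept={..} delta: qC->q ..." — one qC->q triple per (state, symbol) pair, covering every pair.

states=3 start=0 accept={2} delta: 0a->1 0b->0 1a->0 1b->2 2a->0 2b->0

Grow the machine one transition at a time. Run the examples from 0; the earliest place one falls off (shortest prefix, ties alphabetical) gets sent to the lowest-numbered state that keeps every Accept/Reject pair distinguishable — a pair clashes when both reach the same state with identical unread suffix — and to a fresh state only if none does.
a: 0a undefined. 0a->0: no, ab/b meet in 0 with "b" left. Open state 1: 0a->1.
b: 0b undefined. 0b->0: ok.
aa: 1a undefined. 1a->0: ok.
ab: 1b undefined. 1b->0: no, ab/babab meet in 0. 1b->1: no, ab/abbaa meet in 1. Open state 2: 1b->2.
abb: 2b undefined. 2b->0: ok.
baba: 2a undefined. 2a->0: ok.
All examples now run through 3 states with every (state, symbol) defined. Accept strings end in {2}, Reject strings end in {0,1}; accept={2}.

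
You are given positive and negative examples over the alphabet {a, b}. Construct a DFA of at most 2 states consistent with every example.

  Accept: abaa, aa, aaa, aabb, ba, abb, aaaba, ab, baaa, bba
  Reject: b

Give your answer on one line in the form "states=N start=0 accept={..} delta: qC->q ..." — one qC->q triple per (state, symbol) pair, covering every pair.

Grow the machine one transition at a time. Run the examples from 0; the earliest place one falls off (shortest prefix, ties alphabetical) gets sent to the lowest-numbered state that keeps every Accept/Reject pair distinguishable — a pair clashes when both reach the same state with identical unread suffix — and to a fresh state only if none does.
a: 0a undefined. 0a->0: no, ab/b meet in 0 with "b" left. Open state 1: 0a->1.
b: 0b undefined. 0b->0: ok.
aa: 1a undefined. 1a->0: no, aa/b meet in 0. 1a->1: ok.
ab: 1b undefined. 1b->0: no, aabb/b meet in 0. 1b->1: ok.
All examples now run through 2 states with every (state, symbol) defined. Accept strings end in {1}, Reject strings end in {0}; accept={1}.

states=2 start=0 accept={1} delta: 0a->1 0b->0 1a->1 1b->1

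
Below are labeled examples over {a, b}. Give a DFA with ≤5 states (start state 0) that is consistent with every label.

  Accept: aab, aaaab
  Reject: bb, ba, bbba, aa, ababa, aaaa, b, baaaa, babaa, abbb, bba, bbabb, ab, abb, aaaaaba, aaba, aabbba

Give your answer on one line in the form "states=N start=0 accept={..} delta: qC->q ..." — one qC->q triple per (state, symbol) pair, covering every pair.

State merging on the prefix tree: take the shortest (then alphabetical) example prefix whose next move is undefined and point that move at state 0, else 1, else 2, ...; a target is out if some Accept/Reject pair would then sit in one state with the same input left (inseparable). If every existing state is out, open a new one.
a: 0a undefined. 0a->0: no, aab/b meet in 0 with "b" left. Open state 1: 0a->1.
b: 0b undefined. 0b->0: ok.
aa: 1a undefined. 1a->0: no, aab/bb meet in 0. 1a->1: no, aab/ab meet in 1 with "b" left. Open state 2: 1a->2.
ab: 1b undefined. 1b->0: ok.
aaa: 2a undefined. 2a->0: no, aaaab/bb meet in 0. 2a->1: ok.
aab: 2b undefined. 2b->0: no, aab/bb meet in 0. 2b->1: no, aab/ba meet in 1. 2b->2: no, aab/aa meet in 2. Open state 3: 2b->3.
aaba: 3a undefined. 3a->0: ok.
aabb: 3b undefined. 3b->0: ok.
All examples now run through 4 states with every (state, symbol) defined. Accept strings end in {3}, Reject strings end in {0,1,2}; accept={3}.

states=4 start=0 accept={3} delta: 0a->1 0b->0 1a->2 1b->0 2a->1 2b->3 3a->0 3b->0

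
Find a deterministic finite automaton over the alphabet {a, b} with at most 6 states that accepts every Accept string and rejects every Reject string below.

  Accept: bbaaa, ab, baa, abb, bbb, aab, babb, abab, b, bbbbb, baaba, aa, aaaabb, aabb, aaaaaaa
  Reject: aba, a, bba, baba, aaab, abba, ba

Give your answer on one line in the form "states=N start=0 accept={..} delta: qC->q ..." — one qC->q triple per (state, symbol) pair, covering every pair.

Grow the machine one transition at a time. Run the examples from 0; the earliest place one falls off (shortest prefix, ties alphabetical) gets sent to the lowest-numbered state that keeps every Accept/Reject pair distinguishable — a pair clashes when both reach the same state with identical unread suffix — and to a fresh state only if none does.
a: 0a undefined. 0a->0: no, ab/aaab meet in 0 with "b" left. Open state 1: 0a->1.
b: 0b undefined. 0b->0: ok.
aa: 1a undefined. 1a->0: no, bbaaa/a meet in 1. 1a->1: no, bbaaa/a meet in 1. Open state 2: 1a->2.
ab: 1b undefined. 1b->0: ok.
aaa: 2a undefined. 2a->0: no, bbaaa/aaab meet in 0. 2a->1: no, bbaaa/aba meet in 1. 2a->2: no, aab/aaab meet in 2 with "b" left. Open state 3: 2a->3.
aab: 2b undefined. 2b->0: no, baaba/aba meet in 1. 2b->1: no, aab/aba meet in 1. 2b->2: ok.
aaaa: 3a undefined. 3a->0: ok.
aaab: 3b undefined. 3b->0: no, ab/aaab meet in 0. 3b->1: ok.
All examples now run through 4 states with every (state, symbol) defined. Accept strings end in {0,2,3}, Reject strings end in {1}; accept={0,2,3}.

states=4 start=0 accept={0,2,3} delta: 0a->1 0b->0 1a->2 1b->0 2a->3 2b->2 3a->0 3b->1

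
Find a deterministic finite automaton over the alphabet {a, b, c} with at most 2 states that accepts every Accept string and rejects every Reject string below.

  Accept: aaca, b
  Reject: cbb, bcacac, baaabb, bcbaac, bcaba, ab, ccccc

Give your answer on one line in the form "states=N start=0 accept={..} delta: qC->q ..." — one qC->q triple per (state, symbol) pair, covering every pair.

states=2 start=0 accept={0} delta: 0a->1 0b->0 0c->1 1a->0 1b->1 1c->1

State merging on the prefix tree: take the shortest (then alphabetical) example prefix whose next move is undefined and point that move at state 0, else 1, else 2, ...; a target is out if some Accept/Reject pair would then sit in one state with the same input left (inseparable). If every existing state is out, open a new one.
a: 0a undefined. 0a->0: no, b/ab meet in 0 with "b" left. Open state 1: 0a->1.
b: 0b undefined. 0b->0: ok.
c: 0c undefined. 0c->0: no, b/cbb meet in 0. 0c->1: ok.
aa: 1a undefined. 1a->0: ok.
ab: 1b undefined. 1b->0: no, aaca/cbb meet in 0. 1b->1: ok.
cc: 1c undefined. 1c->0: no, aaca/bcbaac meet in 0. 1c->1: ok.
All examples now run through 2 states with every (state, symbol) defined. Accept strings end in {0}, Reject strings end in {1}; accept={0}.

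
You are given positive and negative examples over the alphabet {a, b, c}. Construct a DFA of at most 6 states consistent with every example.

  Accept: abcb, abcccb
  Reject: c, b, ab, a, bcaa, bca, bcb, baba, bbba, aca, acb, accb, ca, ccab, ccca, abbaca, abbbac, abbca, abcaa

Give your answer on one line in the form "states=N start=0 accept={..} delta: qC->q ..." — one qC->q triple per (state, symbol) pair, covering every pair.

State merging on the prefix tree: take the shortest (then alphabetical) example prefix whose next move is undefined and point that move at state 0, else 1, else 2, ...; a target is out if some Accept/Reject pair would then sit in one state with the same input left (inseparable). If every existing state is out, open a new one.
a: 0a undefined. 0a->0: no, abcb/bcb meet in 0 with "bcb" left. Open state 1: 0a->1.
b: 0b undefined. 0b->0: ok.
c: 0c undefined. 0c->0: ok.
ab: 1b undefined. 1b->0: no, abcb/c meet in 0. 1b->1: no, abcb/acb meet in 1 with "cb" left. Open state 2: 1b->2.
ac: 1c undefined. 1c->0: ok.
abb: 2b undefined. 2b->0: ok.
abc: 2c undefined. 2c->0: no, abcb/c meet in 0. 2c->1: no, abcb/ab meet in 2. 2c->2: no, abcb/c meet in 0. Open state 3: 2c->3.
abca: 3a undefined. 3a->0: ok.
abcb: 3b undefined. 3b->0: no, abcb/c meet in 0. 3b->1: no, abcb/a meet in 1. 3b->2: no, abcb/ab meet in 2. 3b->3: ok.
abcc: 3c undefined. 3c->0: no, abcccb/c meet in 0. 3c->1: no, abcccb/c meet in 0. 3c->2: ok.
baba: 2a undefined. 2a->0: ok.
bcaa: 1a undefined. 1a->0: ok.
All examples now run through 4 states with every (state, symbol) defined. Accept strings end in {3}, Reject strings end in {0,1,2}; accept={3}.

states=4 start=0 accept={3} delta: 0a->1 0b->0 0c->0 1a->0 1b->2 1c->0 2a->0 2b->0 2c->3 3a->0 3b->3 3c->2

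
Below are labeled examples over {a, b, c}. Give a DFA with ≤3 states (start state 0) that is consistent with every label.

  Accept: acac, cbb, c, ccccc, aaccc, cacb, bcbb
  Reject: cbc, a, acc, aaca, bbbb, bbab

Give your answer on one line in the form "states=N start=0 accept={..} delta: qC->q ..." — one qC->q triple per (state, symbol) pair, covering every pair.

states=2 start=0 accept={1} delta: 0a->0 0b->0 0c->1 1a->0 1b->1 1c->0

State merging on the prefix tree: take the shortest (then alphabetical) example prefix whose next move is undefined and point that move at state 0, else 1, else 2, ...; a target is out if some Accept/Reject pair would then sit in one state with the same input left (inseparable). If every existing state is out, open a new one.
a: 0a undefined. 0a->0: ok.
b: 0b undefined. 0b->0: ok.
c: 0c undefined. 0c->0: no, acac/cbc meet in 0. Open state 1: 0c->1.
ca: 1a undefined. 1a->0: ok.
cb: 1b undefined. 1b->0: no, acac/cbc meet in 1. 1b->1: ok.
cc: 1c undefined. 1c->0: ok.
All examples now run through 2 states with every (state, symbol) defined. Accept strings end in {1}, Reject strings end in {0}; accept={1}.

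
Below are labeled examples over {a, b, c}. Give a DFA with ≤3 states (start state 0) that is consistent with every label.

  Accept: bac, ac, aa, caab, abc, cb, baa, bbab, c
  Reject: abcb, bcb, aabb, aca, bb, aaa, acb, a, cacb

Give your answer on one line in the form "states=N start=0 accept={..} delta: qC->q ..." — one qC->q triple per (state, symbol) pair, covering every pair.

Fold the examples into a partial DFA from state 0: repeatedly fix the first undefined (state, symbol) met by the shortest-then-alphabetical prefix, trying targets in increasing order and rejecting any under which an Accept and a Reject string meet in one state with the same remainder; add a state when all current targets are rejected. Accepting states are where Accept strings end.
a: 0a undefined. 0a->0: no, aa/aaa meet in 0. Open state 1: 0a->1.
b: 0b undefined. 0b->0: no, cb/bcb meet in 0 with "cb" left. 0b->1: no, baa/aaa meet in 1 with "aa" left. Open state 2: 0b->2.
c: 0c undefined. 0c->0: ok.
aa: 1a undefined. 1a->0: ok.
ab: 1b undefined. 1b->0: no, caab/abcb meet in 2. 1b->1: ok.
ac: 1c undefined. 1c->0: no, caab/abcb meet in 2. 1c->1: no, ac/abcb meet in 1. 1c->2: ok.
ba: 2a undefined. 2a->0: no, bac/aca meet in 0. 2a->1: ok.
bb: 2b undefined. 2b->0: no, aa/abcb meet in 0. 2b->1: ok.
bc: 2c undefined. 2c->0: no, bac/bcb meet in 2. 2c->1: ok.
All examples now run through 3 states with every (state, symbol) defined. Accept strings end in {0,2}, Reject strings end in {1}; accept={0,2}.

states=3 start=0 accept={0,2} delta: 0a->1 0b->2 0c->0 1a->0 1b->1 1c->2 2a->1 2b->1 2c->1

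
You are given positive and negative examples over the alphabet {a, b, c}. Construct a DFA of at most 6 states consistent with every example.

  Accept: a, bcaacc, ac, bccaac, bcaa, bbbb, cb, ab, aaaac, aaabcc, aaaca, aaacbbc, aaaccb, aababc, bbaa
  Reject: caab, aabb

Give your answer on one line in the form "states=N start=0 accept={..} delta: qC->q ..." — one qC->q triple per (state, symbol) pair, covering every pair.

states=4 start=0 accept={0,1,2} delta: 0a->0 0b->1 0c->2 1a->1 1b->3 1c->0 2a->1 2b->0 2c->0 3a->0 3b->0 3c->0

State merging on the prefix tree: take the shortest (then alphabetical) example prefix whose next move is undefined and point that move at state 0, else 1, else 2, ...; a target is out if some Accept/Reject pair would then sit in one state with the same input left (inseparable). If every existing state is out, open a new one.
a: 0a undefined. 0a->0: ok.
b: 0b undefined. 0b->0: no, a/aabb meet in 0. Open state 1: 0b->1.
c: 0c undefined. 0c->0: no, cb/caab meet in 1. 0c->1: no, cb/aabb meet in 1 with "b" left. Open state 2: 0c->2.
bb: 1b undefined. 1b->0: no, a/aabb meet in 0. 1b->1: no, bbbb/aabb meet in 1. 1b->2: no, ac/aabb meet in 2. Open state 3: 1b->3.
bc: 1c undefined. 1c->0: ok.
ca: 2a undefined. 2a->0: no, ab/caab meet in 1. 2a->1: ok.
cb: 2b undefined. 2b->0: ok.
bba: 3a undefined. 3a->0: ok.
bbb: 3b undefined. 3b->0: ok.
caa: 1a undefined. 1a->0: no, bbbb/caab meet in 1. 1a->1: ok.
aaacc: 2c undefined. 2c->0: ok.
aababc: 3c undefined. 3c->0: ok.
All examples now run through 4 states with every (state, symbol) defined. Accept strings end in {0,1,2}, Reject strings end in {3}; accept={0,1,2}.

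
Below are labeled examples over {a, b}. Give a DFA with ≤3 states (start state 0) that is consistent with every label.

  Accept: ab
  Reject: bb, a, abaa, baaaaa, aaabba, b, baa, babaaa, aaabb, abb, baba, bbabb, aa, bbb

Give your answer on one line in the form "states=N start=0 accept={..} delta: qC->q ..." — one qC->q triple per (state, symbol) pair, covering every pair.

states=3 start=0 accept={2} delta: 0a->1 0b->0 1a->0 1b->2 2a->0 2b->0

Fold the examples into a partial DFA from state 0: repeatedly fix the first undefined (state, symbol) met by the shortest-then-alphabetical prefix, trying targets in increasing order and rejecting any under which an Accept and a Reject string meet in one state with the same remainder; add a state when all current targets are rejected. Accepting states are where Accept strings end.
a: 0a undefined. 0a->0: no, ab/b meet in 0 with "b" left. Open state 1: 0a->1.
b: 0b undefined. 0b->0: ok.
aa: 1a undefined. 1a->0: ok.
ab: 1b undefined. 1b->0: no, ab/bb meet in 0. 1b->1: no, ab/a meet in 1. Open state 2: 1b->2.
aba: 2a undefined. 2a->0: ok.
abb: 2b undefined. 2b->0: ok.
All examples now run through 3 states with every (state, symbol) defined. Accept strings end in {2}, Reject strings end in {0,1}; accept={2}.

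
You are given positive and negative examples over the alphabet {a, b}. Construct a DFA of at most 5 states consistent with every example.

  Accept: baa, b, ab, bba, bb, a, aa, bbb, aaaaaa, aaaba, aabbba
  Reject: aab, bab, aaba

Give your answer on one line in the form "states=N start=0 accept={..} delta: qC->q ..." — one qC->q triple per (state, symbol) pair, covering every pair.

states=4 start=0 accept={0,1,2} delta: 0a->1 0b->1 1a->2 1b->0 2a->0 2b->3 3a->3 3b->0

Grow the machine one transition at a time. Run the examples from 0; the earliest place one falls off (shortest prefix, ties alphabetical) gets sent to the lowest-numbered state that keeps every Accept/Reject pair distinguishable — a pair clashes when both reach the same state with identical unread suffix — and to a fresh state only if none does.
a: 0a undefined. 0a->0: no, b/aab meet in 0 with "b" left. Open state 1: 0a->1.
b: 0b undefined. 0b->0: no, ab/bab meet in 1 with "b" left. 0b->1: ok.
aa: 1a undefined. 1a->0: no, baa/aab meet in 1. 1a->1: no, ab/aab meet in 1 with "b" left. Open state 2: 1a->2.
ab: 1b undefined. 1b->0: ok.
aaa: 2a undefined. 2a->0: ok.
aab: 2b undefined. 2b->0: no, baa/aab meet in 0. 2b->1: no, b/aab meet in 1. 2b->2: no, baa/aaba meet in 0. Open state 3: 2b->3.
aaba: 3a undefined. 3a->0: no, baa/aaba meet in 0. 3a->1: no, b/aaba meet in 1. 3a->2: no, aa/aaba meet in 2. 3a->3: ok.
aabb: 3b undefined. 3b->0: ok.
All examples now run through 4 states with every (state, symbol) defined. Accept strings end in {0,1,2}, Reject strings end in {3}; accept={0,1,2}.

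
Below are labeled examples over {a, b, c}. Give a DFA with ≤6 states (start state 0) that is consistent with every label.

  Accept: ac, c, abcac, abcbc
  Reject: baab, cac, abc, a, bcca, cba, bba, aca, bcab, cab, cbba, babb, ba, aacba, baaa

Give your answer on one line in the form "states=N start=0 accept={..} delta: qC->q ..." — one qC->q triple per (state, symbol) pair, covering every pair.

Fold the examples into a partial DFA from state 0: repeatedly fix the first undefined (state, symbol) met by the shortest-then-alphabetical prefix, trying targets in increasing order and rejecting any under which an Accept and a Reject string meet in one state with the same remainder; add a state when all current targets are rejected. Accepting states are where Accept strings end.
a: 0a undefined. 0a->0: ok.
b: 0b undefined. 0b->0: no, ac/abc meet in 0 with "c" left. Open state 1: 0b->1.
c: 0c undefined. 0c->0: no, ac/cac meet in 0. 0c->1: ok.
ba: 1a undefined. 1a->0: no, ac/baab meet in 1. 1a->1: no, ac/aca meet in 1. Open state 2: 1a->2.
bb: 1b undefined. 1b->0: ok.
bc: 1c undefined. 1c->0: no, ac/bcab meet in 1. 1c->1: no, ac/abc meet in 1. 1c->2: ok.
baa: 2a undefined. 2a->0: no, ac/baab meet in 1. 2a->1: no, abcac/abc meet in 2. 2a->2: no, abcac/cac meet in 2 with "c" left. Open state 3: 2a->3.
bab: 2b undefined. 2b->0: no, ac/babb meet in 1. 2b->1: no, ac/cab meet in 1. 2b->2: no, abcbc/cac meet in 2 with "c" left. 2b->3: ok.
bcc: 2c undefined. 2c->0: ok.
baaa: 3a undefined. 3a->0: ok.
baab: 3b undefined. 3b->0: ok.
abcac: 3c undefined. 3c->0: no, abcac/baab meet in 0. 3c->1: ok.
All examples now run through 4 states with every (state, symbol) defined. Accept strings end in {1}, Reject strings end in {0,2,3}; accept={1}.

states=4 start=0 accept={1} delta: 0a->0 0b->1 0c->1 1a->2 1b->0 1c->2 2a->3 2b->3 2c->0 3a->0 3b->0 3c->1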